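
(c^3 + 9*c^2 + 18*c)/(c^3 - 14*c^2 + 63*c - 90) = c*(c^2 + 9*c + 18)/(c^3 - 14*c^2 + 63*c - 90)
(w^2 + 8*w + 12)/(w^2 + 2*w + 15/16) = 16*(w^2 + 8*w + 12)/(16*w^2 + 32*w + 15)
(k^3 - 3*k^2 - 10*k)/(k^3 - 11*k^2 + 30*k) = (k + 2)/(k - 6)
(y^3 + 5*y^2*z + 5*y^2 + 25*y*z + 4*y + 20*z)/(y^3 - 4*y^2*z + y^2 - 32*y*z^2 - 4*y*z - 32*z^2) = (y^2 + 5*y*z + 4*y + 20*z)/(y^2 - 4*y*z - 32*z^2)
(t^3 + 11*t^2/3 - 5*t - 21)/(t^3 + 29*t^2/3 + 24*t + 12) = (3*t^2 + 2*t - 21)/(3*t^2 + 20*t + 12)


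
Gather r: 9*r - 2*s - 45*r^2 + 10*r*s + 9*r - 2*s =-45*r^2 + r*(10*s + 18) - 4*s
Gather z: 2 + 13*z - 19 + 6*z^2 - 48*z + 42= 6*z^2 - 35*z + 25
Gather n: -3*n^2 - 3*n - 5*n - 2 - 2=-3*n^2 - 8*n - 4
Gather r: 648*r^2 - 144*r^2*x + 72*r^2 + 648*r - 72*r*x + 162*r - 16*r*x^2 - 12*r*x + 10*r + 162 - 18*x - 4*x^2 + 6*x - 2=r^2*(720 - 144*x) + r*(-16*x^2 - 84*x + 820) - 4*x^2 - 12*x + 160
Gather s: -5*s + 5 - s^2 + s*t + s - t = -s^2 + s*(t - 4) - t + 5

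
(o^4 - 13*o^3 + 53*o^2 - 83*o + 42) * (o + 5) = o^5 - 8*o^4 - 12*o^3 + 182*o^2 - 373*o + 210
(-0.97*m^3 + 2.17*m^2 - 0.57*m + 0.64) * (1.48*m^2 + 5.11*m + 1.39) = -1.4356*m^5 - 1.7451*m^4 + 8.8968*m^3 + 1.0508*m^2 + 2.4781*m + 0.8896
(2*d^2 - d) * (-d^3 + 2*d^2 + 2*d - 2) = -2*d^5 + 5*d^4 + 2*d^3 - 6*d^2 + 2*d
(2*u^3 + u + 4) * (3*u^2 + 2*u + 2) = 6*u^5 + 4*u^4 + 7*u^3 + 14*u^2 + 10*u + 8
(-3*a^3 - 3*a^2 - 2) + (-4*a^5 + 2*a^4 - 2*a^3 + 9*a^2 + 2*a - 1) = -4*a^5 + 2*a^4 - 5*a^3 + 6*a^2 + 2*a - 3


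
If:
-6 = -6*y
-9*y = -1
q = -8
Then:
No Solution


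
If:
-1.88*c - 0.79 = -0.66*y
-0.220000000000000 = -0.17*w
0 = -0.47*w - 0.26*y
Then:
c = -1.24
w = 1.29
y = -2.34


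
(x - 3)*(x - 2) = x^2 - 5*x + 6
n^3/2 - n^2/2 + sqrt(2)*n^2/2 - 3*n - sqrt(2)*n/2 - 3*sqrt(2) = (n/2 + 1)*(n - 3)*(n + sqrt(2))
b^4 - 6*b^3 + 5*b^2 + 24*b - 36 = (b - 3)^2*(b - 2)*(b + 2)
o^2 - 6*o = o*(o - 6)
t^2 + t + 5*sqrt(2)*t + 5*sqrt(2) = (t + 1)*(t + 5*sqrt(2))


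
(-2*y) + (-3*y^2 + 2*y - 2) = -3*y^2 - 2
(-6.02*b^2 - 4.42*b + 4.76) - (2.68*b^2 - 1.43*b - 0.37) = -8.7*b^2 - 2.99*b + 5.13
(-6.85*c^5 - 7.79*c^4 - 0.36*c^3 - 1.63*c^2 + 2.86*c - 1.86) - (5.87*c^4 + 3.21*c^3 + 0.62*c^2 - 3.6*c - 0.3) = -6.85*c^5 - 13.66*c^4 - 3.57*c^3 - 2.25*c^2 + 6.46*c - 1.56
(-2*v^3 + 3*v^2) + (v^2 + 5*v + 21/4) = -2*v^3 + 4*v^2 + 5*v + 21/4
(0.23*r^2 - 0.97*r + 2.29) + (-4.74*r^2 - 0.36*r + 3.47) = -4.51*r^2 - 1.33*r + 5.76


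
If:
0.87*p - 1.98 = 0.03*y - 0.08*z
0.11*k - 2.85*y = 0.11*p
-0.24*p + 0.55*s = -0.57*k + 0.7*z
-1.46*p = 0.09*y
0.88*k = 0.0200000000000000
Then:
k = 0.02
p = -0.00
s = 31.48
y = 0.00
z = 24.75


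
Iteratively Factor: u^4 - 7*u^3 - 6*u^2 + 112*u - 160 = (u - 4)*(u^3 - 3*u^2 - 18*u + 40) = (u - 4)*(u - 2)*(u^2 - u - 20) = (u - 4)*(u - 2)*(u + 4)*(u - 5)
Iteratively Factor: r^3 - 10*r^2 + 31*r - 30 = (r - 2)*(r^2 - 8*r + 15) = (r - 3)*(r - 2)*(r - 5)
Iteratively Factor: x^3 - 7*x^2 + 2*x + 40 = (x + 2)*(x^2 - 9*x + 20) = (x - 5)*(x + 2)*(x - 4)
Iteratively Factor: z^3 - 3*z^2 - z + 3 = (z - 3)*(z^2 - 1) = (z - 3)*(z - 1)*(z + 1)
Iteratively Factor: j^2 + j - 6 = (j - 2)*(j + 3)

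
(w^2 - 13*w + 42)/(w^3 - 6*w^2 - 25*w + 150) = (w - 7)/(w^2 - 25)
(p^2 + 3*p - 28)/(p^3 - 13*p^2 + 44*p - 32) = (p + 7)/(p^2 - 9*p + 8)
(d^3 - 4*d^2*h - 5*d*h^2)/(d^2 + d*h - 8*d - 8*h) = d*(d - 5*h)/(d - 8)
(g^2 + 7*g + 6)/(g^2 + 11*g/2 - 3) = 2*(g + 1)/(2*g - 1)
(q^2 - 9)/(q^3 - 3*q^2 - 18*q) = (q - 3)/(q*(q - 6))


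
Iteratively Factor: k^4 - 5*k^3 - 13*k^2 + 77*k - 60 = (k + 4)*(k^3 - 9*k^2 + 23*k - 15) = (k - 5)*(k + 4)*(k^2 - 4*k + 3) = (k - 5)*(k - 1)*(k + 4)*(k - 3)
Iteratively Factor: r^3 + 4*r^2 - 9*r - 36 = (r + 3)*(r^2 + r - 12) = (r + 3)*(r + 4)*(r - 3)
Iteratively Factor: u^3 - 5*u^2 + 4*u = (u - 1)*(u^2 - 4*u) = u*(u - 1)*(u - 4)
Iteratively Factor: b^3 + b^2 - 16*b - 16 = (b + 1)*(b^2 - 16) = (b - 4)*(b + 1)*(b + 4)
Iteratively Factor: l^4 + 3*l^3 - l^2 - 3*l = (l - 1)*(l^3 + 4*l^2 + 3*l) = (l - 1)*(l + 1)*(l^2 + 3*l) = l*(l - 1)*(l + 1)*(l + 3)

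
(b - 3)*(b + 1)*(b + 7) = b^3 + 5*b^2 - 17*b - 21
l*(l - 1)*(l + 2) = l^3 + l^2 - 2*l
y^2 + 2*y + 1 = (y + 1)^2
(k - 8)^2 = k^2 - 16*k + 64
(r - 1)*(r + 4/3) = r^2 + r/3 - 4/3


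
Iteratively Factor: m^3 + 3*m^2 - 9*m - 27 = (m + 3)*(m^2 - 9) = (m + 3)^2*(m - 3)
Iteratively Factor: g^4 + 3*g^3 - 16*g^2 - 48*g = (g)*(g^3 + 3*g^2 - 16*g - 48) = g*(g + 3)*(g^2 - 16) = g*(g - 4)*(g + 3)*(g + 4)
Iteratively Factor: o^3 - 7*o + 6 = (o - 2)*(o^2 + 2*o - 3) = (o - 2)*(o - 1)*(o + 3)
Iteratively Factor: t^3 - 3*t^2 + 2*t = (t - 2)*(t^2 - t) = t*(t - 2)*(t - 1)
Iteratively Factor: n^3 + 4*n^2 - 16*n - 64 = (n + 4)*(n^2 - 16) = (n + 4)^2*(n - 4)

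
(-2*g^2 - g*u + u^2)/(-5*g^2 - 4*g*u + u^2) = (-2*g + u)/(-5*g + u)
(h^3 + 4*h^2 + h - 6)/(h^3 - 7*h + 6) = (h + 2)/(h - 2)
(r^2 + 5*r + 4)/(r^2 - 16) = (r + 1)/(r - 4)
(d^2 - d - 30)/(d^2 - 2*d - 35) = (d - 6)/(d - 7)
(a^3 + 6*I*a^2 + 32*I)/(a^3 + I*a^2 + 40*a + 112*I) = (a - 2*I)/(a - 7*I)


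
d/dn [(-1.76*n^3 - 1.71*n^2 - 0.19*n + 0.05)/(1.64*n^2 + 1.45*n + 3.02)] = (-2.8864*n^4 - 5.104*n^3 - 18.1135*n^2 - 10.4924*n - 0.6463)/(2.6896*n^4 + 4.756*n^3 + 12.0081*n^2 + 8.758*n + 9.1204)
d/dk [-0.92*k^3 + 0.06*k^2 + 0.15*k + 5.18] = -2.76*k^2 + 0.12*k + 0.15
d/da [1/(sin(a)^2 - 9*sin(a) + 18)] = (9 - 2*sin(a))*cos(a)/(sin(a)^2 - 9*sin(a) + 18)^2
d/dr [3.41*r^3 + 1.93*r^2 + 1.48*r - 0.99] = 10.23*r^2 + 3.86*r + 1.48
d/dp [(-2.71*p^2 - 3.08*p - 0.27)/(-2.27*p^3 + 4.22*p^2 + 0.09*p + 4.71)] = (-6.1517*p^4 - 13.9832*p^3 + 10.915*p^2 - 23.2494*p - 14.4825)/(5.1529*p^6 - 19.1588*p^5 + 17.3998*p^4 - 20.6238*p^3 + 39.7605*p^2 + 0.8478*p + 22.1841)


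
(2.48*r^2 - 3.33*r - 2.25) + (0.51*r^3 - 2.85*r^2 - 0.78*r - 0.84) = 0.51*r^3 - 0.37*r^2 - 4.11*r - 3.09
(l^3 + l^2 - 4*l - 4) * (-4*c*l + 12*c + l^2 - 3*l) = -4*c*l^4 + 8*c*l^3 + 28*c*l^2 - 32*c*l - 48*c + l^5 - 2*l^4 - 7*l^3 + 8*l^2 + 12*l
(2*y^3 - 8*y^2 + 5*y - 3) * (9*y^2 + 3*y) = 18*y^5 - 66*y^4 + 21*y^3 - 12*y^2 - 9*y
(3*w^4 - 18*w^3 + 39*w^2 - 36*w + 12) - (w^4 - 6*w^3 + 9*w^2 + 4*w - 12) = 2*w^4 - 12*w^3 + 30*w^2 - 40*w + 24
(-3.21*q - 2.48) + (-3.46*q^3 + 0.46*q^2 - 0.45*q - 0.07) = -3.46*q^3 + 0.46*q^2 - 3.66*q - 2.55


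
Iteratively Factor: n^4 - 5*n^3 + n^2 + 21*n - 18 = (n - 3)*(n^3 - 2*n^2 - 5*n + 6) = (n - 3)*(n - 1)*(n^2 - n - 6) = (n - 3)^2*(n - 1)*(n + 2)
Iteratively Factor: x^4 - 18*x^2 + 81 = (x - 3)*(x^3 + 3*x^2 - 9*x - 27) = (x - 3)*(x + 3)*(x^2 - 9) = (x - 3)*(x + 3)^2*(x - 3)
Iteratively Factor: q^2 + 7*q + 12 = (q + 4)*(q + 3)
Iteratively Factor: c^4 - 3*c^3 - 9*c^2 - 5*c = (c + 1)*(c^3 - 4*c^2 - 5*c) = (c + 1)^2*(c^2 - 5*c) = (c - 5)*(c + 1)^2*(c)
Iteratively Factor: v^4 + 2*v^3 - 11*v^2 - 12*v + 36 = (v + 3)*(v^3 - v^2 - 8*v + 12) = (v + 3)^2*(v^2 - 4*v + 4) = (v - 2)*(v + 3)^2*(v - 2)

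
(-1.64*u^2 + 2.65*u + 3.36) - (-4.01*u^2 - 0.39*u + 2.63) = 2.37*u^2 + 3.04*u + 0.73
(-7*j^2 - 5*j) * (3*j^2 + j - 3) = -21*j^4 - 22*j^3 + 16*j^2 + 15*j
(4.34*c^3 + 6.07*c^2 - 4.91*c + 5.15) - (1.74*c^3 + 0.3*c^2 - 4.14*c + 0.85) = 2.6*c^3 + 5.77*c^2 - 0.77*c + 4.3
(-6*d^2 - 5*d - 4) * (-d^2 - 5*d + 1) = 6*d^4 + 35*d^3 + 23*d^2 + 15*d - 4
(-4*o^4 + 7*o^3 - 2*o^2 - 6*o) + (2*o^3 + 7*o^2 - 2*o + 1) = -4*o^4 + 9*o^3 + 5*o^2 - 8*o + 1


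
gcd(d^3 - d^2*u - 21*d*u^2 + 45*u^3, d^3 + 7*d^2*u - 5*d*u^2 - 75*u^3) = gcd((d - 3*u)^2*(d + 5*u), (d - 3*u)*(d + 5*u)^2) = -d^2 - 2*d*u + 15*u^2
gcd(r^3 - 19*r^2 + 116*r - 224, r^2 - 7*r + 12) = r - 4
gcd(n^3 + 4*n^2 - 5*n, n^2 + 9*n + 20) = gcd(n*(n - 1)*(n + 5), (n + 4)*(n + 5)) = n + 5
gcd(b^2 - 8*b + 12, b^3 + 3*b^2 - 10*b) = b - 2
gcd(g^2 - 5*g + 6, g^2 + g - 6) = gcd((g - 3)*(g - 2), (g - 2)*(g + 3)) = g - 2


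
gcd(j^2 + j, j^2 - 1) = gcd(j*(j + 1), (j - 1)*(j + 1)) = j + 1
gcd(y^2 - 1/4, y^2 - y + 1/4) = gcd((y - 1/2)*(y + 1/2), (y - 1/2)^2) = y - 1/2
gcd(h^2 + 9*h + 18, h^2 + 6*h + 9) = h + 3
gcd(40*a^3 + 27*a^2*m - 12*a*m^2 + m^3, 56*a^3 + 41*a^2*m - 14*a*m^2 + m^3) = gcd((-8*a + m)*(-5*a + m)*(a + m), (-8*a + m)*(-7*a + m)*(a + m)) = 8*a^2 + 7*a*m - m^2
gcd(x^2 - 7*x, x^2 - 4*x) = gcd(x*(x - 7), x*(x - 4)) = x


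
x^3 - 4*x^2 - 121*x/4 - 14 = (x - 8)*(x + 1/2)*(x + 7/2)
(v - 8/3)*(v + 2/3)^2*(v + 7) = v^4 + 17*v^3/3 - 112*v^2/9 - 620*v/27 - 224/27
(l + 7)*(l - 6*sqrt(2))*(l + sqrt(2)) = l^3 - 5*sqrt(2)*l^2 + 7*l^2 - 35*sqrt(2)*l - 12*l - 84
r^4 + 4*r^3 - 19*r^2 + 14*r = r*(r - 2)*(r - 1)*(r + 7)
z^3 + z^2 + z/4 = z*(z + 1/2)^2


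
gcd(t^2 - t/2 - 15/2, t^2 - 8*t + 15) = t - 3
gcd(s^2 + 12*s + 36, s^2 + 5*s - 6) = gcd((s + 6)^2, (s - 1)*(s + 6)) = s + 6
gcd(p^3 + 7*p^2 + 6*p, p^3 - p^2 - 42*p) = p^2 + 6*p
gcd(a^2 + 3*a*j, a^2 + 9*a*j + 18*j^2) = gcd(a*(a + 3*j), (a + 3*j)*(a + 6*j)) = a + 3*j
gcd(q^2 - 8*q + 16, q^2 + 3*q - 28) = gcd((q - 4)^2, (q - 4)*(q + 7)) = q - 4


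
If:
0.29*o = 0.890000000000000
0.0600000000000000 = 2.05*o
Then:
No Solution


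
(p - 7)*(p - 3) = p^2 - 10*p + 21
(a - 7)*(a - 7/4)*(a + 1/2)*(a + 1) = a^4 - 29*a^3/4 - 3*a^2/8 + 14*a + 49/8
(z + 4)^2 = z^2 + 8*z + 16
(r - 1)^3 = r^3 - 3*r^2 + 3*r - 1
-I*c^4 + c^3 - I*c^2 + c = c*(c - I)*(c + I)*(-I*c + 1)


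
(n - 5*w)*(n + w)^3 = n^4 - 2*n^3*w - 12*n^2*w^2 - 14*n*w^3 - 5*w^4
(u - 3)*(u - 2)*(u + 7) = u^3 + 2*u^2 - 29*u + 42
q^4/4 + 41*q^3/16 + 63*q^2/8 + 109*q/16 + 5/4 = (q/4 + 1)*(q + 1/4)*(q + 1)*(q + 5)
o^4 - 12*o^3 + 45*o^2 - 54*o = o*(o - 6)*(o - 3)^2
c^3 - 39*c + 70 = (c - 5)*(c - 2)*(c + 7)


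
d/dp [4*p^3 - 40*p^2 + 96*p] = 12*p^2 - 80*p + 96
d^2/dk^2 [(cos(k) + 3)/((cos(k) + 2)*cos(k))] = (-10*sin(k)^4/cos(k)^3 + sin(k)^2 - 17 - 14/cos(k) + 36/cos(k)^2 + 34/cos(k)^3)/(cos(k) + 2)^3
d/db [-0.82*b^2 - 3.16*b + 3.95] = -1.64*b - 3.16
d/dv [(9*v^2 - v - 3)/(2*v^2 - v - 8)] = (-7*v^2 - 132*v + 5)/(4*v^4 - 4*v^3 - 31*v^2 + 16*v + 64)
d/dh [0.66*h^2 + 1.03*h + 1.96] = 1.32*h + 1.03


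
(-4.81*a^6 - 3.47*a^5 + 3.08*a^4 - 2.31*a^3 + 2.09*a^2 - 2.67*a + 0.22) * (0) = 0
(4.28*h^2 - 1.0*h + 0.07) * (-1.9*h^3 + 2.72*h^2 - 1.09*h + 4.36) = -8.132*h^5 + 13.5416*h^4 - 7.5182*h^3 + 19.9412*h^2 - 4.4363*h + 0.3052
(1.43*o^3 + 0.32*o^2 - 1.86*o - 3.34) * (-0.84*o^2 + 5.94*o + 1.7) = -1.2012*o^5 + 8.2254*o^4 + 5.8942*o^3 - 7.6988*o^2 - 23.0016*o - 5.678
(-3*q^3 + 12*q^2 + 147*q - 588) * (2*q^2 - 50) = -6*q^5 + 24*q^4 + 444*q^3 - 1776*q^2 - 7350*q + 29400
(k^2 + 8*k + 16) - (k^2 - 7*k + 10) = 15*k + 6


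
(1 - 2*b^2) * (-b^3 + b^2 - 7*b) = 2*b^5 - 2*b^4 + 13*b^3 + b^2 - 7*b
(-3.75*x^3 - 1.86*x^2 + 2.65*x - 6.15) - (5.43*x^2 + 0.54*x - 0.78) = -3.75*x^3 - 7.29*x^2 + 2.11*x - 5.37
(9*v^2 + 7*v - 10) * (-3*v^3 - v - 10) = -27*v^5 - 21*v^4 + 21*v^3 - 97*v^2 - 60*v + 100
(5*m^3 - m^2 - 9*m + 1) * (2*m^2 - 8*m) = 10*m^5 - 42*m^4 - 10*m^3 + 74*m^2 - 8*m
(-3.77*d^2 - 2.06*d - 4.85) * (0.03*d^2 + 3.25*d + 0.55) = -0.1131*d^4 - 12.3143*d^3 - 8.914*d^2 - 16.8955*d - 2.6675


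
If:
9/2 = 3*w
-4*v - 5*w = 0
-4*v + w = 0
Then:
No Solution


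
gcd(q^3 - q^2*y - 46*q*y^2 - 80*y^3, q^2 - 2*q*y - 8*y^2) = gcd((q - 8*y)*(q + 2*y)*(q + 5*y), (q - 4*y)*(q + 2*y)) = q + 2*y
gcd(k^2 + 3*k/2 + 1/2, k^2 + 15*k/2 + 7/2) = k + 1/2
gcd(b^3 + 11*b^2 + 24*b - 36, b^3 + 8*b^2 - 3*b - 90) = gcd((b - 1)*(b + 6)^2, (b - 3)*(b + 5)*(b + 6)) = b + 6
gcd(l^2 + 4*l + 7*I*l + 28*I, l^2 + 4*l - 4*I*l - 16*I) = l + 4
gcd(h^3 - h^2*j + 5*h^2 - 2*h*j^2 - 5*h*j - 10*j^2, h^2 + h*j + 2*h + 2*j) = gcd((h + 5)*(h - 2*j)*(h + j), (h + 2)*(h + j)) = h + j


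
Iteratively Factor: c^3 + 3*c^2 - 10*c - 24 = (c - 3)*(c^2 + 6*c + 8) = (c - 3)*(c + 4)*(c + 2)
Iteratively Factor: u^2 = (u)*(u)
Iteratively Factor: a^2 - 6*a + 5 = (a - 1)*(a - 5)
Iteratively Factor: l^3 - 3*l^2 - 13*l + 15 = (l + 3)*(l^2 - 6*l + 5) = (l - 1)*(l + 3)*(l - 5)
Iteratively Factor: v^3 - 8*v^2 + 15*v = (v - 3)*(v^2 - 5*v) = v*(v - 3)*(v - 5)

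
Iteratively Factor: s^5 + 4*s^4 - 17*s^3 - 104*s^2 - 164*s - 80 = (s + 2)*(s^4 + 2*s^3 - 21*s^2 - 62*s - 40) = (s + 1)*(s + 2)*(s^3 + s^2 - 22*s - 40) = (s + 1)*(s + 2)^2*(s^2 - s - 20) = (s + 1)*(s + 2)^2*(s + 4)*(s - 5)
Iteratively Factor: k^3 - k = (k)*(k^2 - 1) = k*(k + 1)*(k - 1)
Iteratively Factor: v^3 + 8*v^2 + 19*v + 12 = (v + 3)*(v^2 + 5*v + 4) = (v + 1)*(v + 3)*(v + 4)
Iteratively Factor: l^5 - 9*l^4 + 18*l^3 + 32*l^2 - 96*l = (l - 4)*(l^4 - 5*l^3 - 2*l^2 + 24*l) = (l - 4)*(l + 2)*(l^3 - 7*l^2 + 12*l) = l*(l - 4)*(l + 2)*(l^2 - 7*l + 12) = l*(l - 4)^2*(l + 2)*(l - 3)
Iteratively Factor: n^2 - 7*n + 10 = (n - 2)*(n - 5)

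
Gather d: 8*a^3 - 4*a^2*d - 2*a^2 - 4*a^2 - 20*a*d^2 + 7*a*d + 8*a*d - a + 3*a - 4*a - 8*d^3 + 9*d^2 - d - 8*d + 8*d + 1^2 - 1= 8*a^3 - 6*a^2 - 2*a - 8*d^3 + d^2*(9 - 20*a) + d*(-4*a^2 + 15*a - 1)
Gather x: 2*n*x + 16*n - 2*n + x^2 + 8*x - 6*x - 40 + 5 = 14*n + x^2 + x*(2*n + 2) - 35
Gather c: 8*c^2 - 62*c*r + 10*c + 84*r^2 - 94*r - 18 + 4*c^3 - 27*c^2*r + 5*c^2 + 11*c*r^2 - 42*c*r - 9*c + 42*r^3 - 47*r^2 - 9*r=4*c^3 + c^2*(13 - 27*r) + c*(11*r^2 - 104*r + 1) + 42*r^3 + 37*r^2 - 103*r - 18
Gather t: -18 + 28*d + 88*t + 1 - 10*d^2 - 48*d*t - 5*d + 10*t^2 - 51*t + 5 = -10*d^2 + 23*d + 10*t^2 + t*(37 - 48*d) - 12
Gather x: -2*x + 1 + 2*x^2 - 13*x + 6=2*x^2 - 15*x + 7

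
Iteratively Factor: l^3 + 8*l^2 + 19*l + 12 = (l + 4)*(l^2 + 4*l + 3) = (l + 1)*(l + 4)*(l + 3)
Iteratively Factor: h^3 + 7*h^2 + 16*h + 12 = (h + 3)*(h^2 + 4*h + 4) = (h + 2)*(h + 3)*(h + 2)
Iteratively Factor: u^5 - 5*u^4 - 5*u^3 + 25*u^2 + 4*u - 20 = (u + 1)*(u^4 - 6*u^3 + u^2 + 24*u - 20) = (u - 1)*(u + 1)*(u^3 - 5*u^2 - 4*u + 20) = (u - 5)*(u - 1)*(u + 1)*(u^2 - 4) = (u - 5)*(u - 1)*(u + 1)*(u + 2)*(u - 2)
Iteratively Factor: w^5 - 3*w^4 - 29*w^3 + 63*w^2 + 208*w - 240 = (w - 5)*(w^4 + 2*w^3 - 19*w^2 - 32*w + 48) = (w - 5)*(w - 4)*(w^3 + 6*w^2 + 5*w - 12) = (w - 5)*(w - 4)*(w + 3)*(w^2 + 3*w - 4) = (w - 5)*(w - 4)*(w + 3)*(w + 4)*(w - 1)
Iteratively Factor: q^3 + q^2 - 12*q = (q - 3)*(q^2 + 4*q) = (q - 3)*(q + 4)*(q)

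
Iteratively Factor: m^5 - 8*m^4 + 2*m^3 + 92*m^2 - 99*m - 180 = (m + 1)*(m^4 - 9*m^3 + 11*m^2 + 81*m - 180) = (m - 5)*(m + 1)*(m^3 - 4*m^2 - 9*m + 36) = (m - 5)*(m + 1)*(m + 3)*(m^2 - 7*m + 12) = (m - 5)*(m - 4)*(m + 1)*(m + 3)*(m - 3)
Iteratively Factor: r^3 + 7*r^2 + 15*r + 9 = (r + 3)*(r^2 + 4*r + 3) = (r + 1)*(r + 3)*(r + 3)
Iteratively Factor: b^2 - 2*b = (b)*(b - 2)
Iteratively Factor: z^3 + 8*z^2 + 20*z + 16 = (z + 2)*(z^2 + 6*z + 8) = (z + 2)^2*(z + 4)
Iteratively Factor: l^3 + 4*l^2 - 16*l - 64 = (l + 4)*(l^2 - 16) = (l + 4)^2*(l - 4)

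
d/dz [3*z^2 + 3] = 6*z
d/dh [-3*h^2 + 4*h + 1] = 4 - 6*h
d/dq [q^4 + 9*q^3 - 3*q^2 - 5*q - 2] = 4*q^3 + 27*q^2 - 6*q - 5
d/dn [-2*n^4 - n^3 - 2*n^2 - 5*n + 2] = -8*n^3 - 3*n^2 - 4*n - 5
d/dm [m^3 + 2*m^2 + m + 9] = 3*m^2 + 4*m + 1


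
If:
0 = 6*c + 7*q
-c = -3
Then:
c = 3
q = -18/7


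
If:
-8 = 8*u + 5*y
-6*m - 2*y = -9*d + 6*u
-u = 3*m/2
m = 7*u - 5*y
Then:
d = -608/2115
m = 16/47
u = -24/47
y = -184/235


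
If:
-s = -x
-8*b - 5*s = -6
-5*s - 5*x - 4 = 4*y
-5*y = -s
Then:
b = 53/54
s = -10/27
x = -10/27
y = -2/27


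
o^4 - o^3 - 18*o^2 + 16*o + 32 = (o - 4)*(o - 2)*(o + 1)*(o + 4)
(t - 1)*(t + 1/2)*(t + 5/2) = t^3 + 2*t^2 - 7*t/4 - 5/4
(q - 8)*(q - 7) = q^2 - 15*q + 56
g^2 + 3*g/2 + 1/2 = (g + 1/2)*(g + 1)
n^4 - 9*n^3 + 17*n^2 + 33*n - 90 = (n - 5)*(n - 3)^2*(n + 2)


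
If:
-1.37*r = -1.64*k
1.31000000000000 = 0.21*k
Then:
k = 6.24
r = 7.47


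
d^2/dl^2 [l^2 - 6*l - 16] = 2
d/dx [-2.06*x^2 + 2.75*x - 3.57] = 2.75 - 4.12*x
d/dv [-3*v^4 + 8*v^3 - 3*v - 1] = -12*v^3 + 24*v^2 - 3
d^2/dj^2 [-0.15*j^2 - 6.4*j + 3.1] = -0.300000000000000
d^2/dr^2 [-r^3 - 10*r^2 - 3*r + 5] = -6*r - 20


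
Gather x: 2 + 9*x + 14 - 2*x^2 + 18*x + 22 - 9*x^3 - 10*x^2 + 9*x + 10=-9*x^3 - 12*x^2 + 36*x + 48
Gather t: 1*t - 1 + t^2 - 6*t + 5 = t^2 - 5*t + 4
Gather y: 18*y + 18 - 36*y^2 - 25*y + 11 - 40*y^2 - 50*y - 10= -76*y^2 - 57*y + 19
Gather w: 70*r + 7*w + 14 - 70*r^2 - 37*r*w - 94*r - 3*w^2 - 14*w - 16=-70*r^2 - 24*r - 3*w^2 + w*(-37*r - 7) - 2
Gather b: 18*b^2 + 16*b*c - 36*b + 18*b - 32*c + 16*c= 18*b^2 + b*(16*c - 18) - 16*c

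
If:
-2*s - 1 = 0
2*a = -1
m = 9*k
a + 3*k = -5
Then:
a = -1/2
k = -3/2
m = -27/2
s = -1/2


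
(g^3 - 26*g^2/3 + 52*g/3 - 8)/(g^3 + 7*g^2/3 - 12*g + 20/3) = (g - 6)/(g + 5)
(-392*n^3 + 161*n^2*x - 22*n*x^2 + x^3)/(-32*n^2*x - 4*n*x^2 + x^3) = (49*n^2 - 14*n*x + x^2)/(x*(4*n + x))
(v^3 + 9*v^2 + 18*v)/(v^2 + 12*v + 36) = v*(v + 3)/(v + 6)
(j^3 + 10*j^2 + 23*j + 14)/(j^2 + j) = j + 9 + 14/j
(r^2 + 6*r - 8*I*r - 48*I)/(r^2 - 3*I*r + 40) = (r + 6)/(r + 5*I)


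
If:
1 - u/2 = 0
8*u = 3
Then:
No Solution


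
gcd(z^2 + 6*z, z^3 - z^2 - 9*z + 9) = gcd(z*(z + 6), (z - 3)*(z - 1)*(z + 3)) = 1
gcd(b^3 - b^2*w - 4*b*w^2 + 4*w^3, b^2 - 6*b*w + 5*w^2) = -b + w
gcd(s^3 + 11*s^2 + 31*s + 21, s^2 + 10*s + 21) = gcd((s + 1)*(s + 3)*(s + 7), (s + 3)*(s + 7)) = s^2 + 10*s + 21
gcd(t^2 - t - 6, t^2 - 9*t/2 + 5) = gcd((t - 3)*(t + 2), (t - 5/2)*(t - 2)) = 1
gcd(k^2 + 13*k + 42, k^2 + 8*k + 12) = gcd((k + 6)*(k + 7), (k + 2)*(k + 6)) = k + 6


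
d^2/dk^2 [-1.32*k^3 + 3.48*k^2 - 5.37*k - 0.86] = 6.96 - 7.92*k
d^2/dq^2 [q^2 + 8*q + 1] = 2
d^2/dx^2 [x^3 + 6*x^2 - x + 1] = 6*x + 12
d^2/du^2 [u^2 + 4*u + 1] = 2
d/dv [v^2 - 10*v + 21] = 2*v - 10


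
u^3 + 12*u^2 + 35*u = u*(u + 5)*(u + 7)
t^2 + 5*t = t*(t + 5)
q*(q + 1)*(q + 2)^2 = q^4 + 5*q^3 + 8*q^2 + 4*q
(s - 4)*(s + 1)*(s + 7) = s^3 + 4*s^2 - 25*s - 28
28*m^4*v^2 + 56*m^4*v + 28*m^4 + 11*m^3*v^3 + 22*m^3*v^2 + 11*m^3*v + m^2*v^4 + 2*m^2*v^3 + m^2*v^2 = (4*m + v)*(7*m + v)*(m*v + m)^2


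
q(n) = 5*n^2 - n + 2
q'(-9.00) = -91.00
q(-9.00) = 416.00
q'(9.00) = 89.00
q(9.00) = 398.00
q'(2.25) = 21.50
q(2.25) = 25.06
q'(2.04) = 19.40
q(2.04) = 20.77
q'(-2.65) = -27.50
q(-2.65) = 39.76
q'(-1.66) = -17.60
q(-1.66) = 17.44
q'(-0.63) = -7.30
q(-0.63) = 4.61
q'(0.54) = 4.40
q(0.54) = 2.92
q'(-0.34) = -4.40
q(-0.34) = 2.92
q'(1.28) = 11.80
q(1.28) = 8.91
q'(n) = 10*n - 1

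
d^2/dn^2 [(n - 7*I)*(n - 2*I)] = 2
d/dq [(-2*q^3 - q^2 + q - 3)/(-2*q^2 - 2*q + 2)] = (q^4 + 2*q^3 - 2*q^2 - 4*q - 1)/(q^4 + 2*q^3 - q^2 - 2*q + 1)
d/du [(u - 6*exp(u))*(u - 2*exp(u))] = -8*u*exp(u) + 2*u + 24*exp(2*u) - 8*exp(u)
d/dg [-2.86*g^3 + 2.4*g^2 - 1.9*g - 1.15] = -8.58*g^2 + 4.8*g - 1.9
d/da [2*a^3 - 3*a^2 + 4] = 6*a*(a - 1)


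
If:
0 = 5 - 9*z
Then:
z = 5/9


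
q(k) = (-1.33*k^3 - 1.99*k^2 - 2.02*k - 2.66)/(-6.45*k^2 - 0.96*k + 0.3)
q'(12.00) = 0.20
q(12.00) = 2.78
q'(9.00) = 0.20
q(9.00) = 2.17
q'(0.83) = -1.46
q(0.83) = 1.31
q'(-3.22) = 0.20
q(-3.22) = -0.43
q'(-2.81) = 0.21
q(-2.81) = -0.35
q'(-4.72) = 0.20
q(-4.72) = -0.74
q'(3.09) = 0.15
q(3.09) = 1.04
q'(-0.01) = -29.39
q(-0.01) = -8.54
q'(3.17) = 0.16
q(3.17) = 1.06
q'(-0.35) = 327.47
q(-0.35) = 13.88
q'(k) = (12.9*k + 0.96)*(-1.33*k^3 - 1.99*k^2 - 2.02*k - 2.66)/(-6.45*k^2 - 0.96*k + 0.3)^2 + (-3.99*k^2 - 3.98*k - 2.02)/(-6.45*k^2 - 0.96*k + 0.3)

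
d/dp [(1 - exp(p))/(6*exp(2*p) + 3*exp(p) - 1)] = (-3*(1 - exp(p))*(4*exp(p) + 1) - 6*exp(2*p) - 3*exp(p) + 1)*exp(p)/(6*exp(2*p) + 3*exp(p) - 1)^2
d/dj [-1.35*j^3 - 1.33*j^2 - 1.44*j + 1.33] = -4.05*j^2 - 2.66*j - 1.44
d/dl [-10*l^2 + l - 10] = 1 - 20*l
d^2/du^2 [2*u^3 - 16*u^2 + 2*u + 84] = 12*u - 32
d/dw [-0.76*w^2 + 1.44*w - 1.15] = 1.44 - 1.52*w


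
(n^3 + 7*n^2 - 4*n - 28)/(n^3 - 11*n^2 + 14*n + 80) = (n^2 + 5*n - 14)/(n^2 - 13*n + 40)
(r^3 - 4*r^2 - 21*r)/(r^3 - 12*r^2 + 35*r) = (r + 3)/(r - 5)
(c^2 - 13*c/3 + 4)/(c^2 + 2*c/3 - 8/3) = (c - 3)/(c + 2)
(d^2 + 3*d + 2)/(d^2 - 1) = (d + 2)/(d - 1)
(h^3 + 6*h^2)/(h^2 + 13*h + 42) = h^2/(h + 7)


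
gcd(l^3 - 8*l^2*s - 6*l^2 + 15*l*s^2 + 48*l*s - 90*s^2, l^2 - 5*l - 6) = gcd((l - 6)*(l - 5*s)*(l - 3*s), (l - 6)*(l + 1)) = l - 6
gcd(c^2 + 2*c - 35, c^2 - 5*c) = c - 5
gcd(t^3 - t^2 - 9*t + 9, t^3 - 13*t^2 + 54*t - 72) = t - 3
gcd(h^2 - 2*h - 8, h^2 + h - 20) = h - 4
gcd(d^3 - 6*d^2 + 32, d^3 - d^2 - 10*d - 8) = d^2 - 2*d - 8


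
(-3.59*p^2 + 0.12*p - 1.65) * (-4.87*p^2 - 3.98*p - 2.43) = 17.4833*p^4 + 13.7038*p^3 + 16.2816*p^2 + 6.2754*p + 4.0095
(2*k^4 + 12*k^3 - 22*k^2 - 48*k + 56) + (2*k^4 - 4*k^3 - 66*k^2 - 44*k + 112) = 4*k^4 + 8*k^3 - 88*k^2 - 92*k + 168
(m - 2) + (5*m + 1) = 6*m - 1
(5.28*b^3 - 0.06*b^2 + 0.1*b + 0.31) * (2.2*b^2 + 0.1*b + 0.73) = 11.616*b^5 + 0.396*b^4 + 4.0684*b^3 + 0.6482*b^2 + 0.104*b + 0.2263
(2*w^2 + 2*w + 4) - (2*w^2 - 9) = 2*w + 13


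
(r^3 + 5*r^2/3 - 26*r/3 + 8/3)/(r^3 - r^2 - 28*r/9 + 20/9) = 3*(3*r^2 + 11*r - 4)/(9*r^2 + 9*r - 10)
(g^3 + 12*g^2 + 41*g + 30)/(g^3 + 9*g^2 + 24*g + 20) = (g^2 + 7*g + 6)/(g^2 + 4*g + 4)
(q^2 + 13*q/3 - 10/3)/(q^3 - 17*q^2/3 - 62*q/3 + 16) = (q + 5)/(q^2 - 5*q - 24)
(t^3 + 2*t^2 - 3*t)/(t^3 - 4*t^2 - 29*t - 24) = t*(t - 1)/(t^2 - 7*t - 8)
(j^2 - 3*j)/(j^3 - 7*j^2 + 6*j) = (j - 3)/(j^2 - 7*j + 6)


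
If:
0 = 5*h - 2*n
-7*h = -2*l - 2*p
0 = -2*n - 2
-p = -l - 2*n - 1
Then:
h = -2/5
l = -1/5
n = -1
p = -6/5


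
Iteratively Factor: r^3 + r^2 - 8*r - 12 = (r + 2)*(r^2 - r - 6) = (r - 3)*(r + 2)*(r + 2)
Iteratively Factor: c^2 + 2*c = (c + 2)*(c)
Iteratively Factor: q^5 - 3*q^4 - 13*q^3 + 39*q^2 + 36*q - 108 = (q + 2)*(q^4 - 5*q^3 - 3*q^2 + 45*q - 54) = (q - 3)*(q + 2)*(q^3 - 2*q^2 - 9*q + 18) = (q - 3)*(q + 2)*(q + 3)*(q^2 - 5*q + 6) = (q - 3)*(q - 2)*(q + 2)*(q + 3)*(q - 3)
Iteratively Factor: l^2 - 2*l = (l)*(l - 2)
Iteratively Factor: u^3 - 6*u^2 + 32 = (u - 4)*(u^2 - 2*u - 8) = (u - 4)^2*(u + 2)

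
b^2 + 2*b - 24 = (b - 4)*(b + 6)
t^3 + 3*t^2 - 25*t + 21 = (t - 3)*(t - 1)*(t + 7)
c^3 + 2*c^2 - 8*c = c*(c - 2)*(c + 4)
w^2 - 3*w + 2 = (w - 2)*(w - 1)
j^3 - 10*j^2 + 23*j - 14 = (j - 7)*(j - 2)*(j - 1)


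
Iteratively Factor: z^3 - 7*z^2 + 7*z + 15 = (z - 3)*(z^2 - 4*z - 5) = (z - 3)*(z + 1)*(z - 5)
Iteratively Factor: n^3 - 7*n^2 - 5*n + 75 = (n + 3)*(n^2 - 10*n + 25) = (n - 5)*(n + 3)*(n - 5)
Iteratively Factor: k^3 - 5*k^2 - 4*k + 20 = (k - 5)*(k^2 - 4) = (k - 5)*(k + 2)*(k - 2)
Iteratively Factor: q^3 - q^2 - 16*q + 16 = (q - 4)*(q^2 + 3*q - 4) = (q - 4)*(q - 1)*(q + 4)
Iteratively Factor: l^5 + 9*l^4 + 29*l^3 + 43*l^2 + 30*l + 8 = (l + 1)*(l^4 + 8*l^3 + 21*l^2 + 22*l + 8) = (l + 1)^2*(l^3 + 7*l^2 + 14*l + 8) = (l + 1)^3*(l^2 + 6*l + 8) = (l + 1)^3*(l + 4)*(l + 2)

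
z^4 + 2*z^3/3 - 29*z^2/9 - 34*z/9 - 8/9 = (z - 2)*(z + 1/3)*(z + 1)*(z + 4/3)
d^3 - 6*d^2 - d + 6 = (d - 6)*(d - 1)*(d + 1)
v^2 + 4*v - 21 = (v - 3)*(v + 7)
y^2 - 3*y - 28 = (y - 7)*(y + 4)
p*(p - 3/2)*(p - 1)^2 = p^4 - 7*p^3/2 + 4*p^2 - 3*p/2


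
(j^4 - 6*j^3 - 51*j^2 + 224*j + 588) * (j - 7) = j^5 - 13*j^4 - 9*j^3 + 581*j^2 - 980*j - 4116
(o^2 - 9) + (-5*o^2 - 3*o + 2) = -4*o^2 - 3*o - 7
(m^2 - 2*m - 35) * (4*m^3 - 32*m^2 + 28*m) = 4*m^5 - 40*m^4 - 48*m^3 + 1064*m^2 - 980*m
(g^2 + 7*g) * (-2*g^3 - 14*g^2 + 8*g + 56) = -2*g^5 - 28*g^4 - 90*g^3 + 112*g^2 + 392*g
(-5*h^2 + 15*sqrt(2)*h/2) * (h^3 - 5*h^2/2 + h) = -5*h^5 + 15*sqrt(2)*h^4/2 + 25*h^4/2 - 75*sqrt(2)*h^3/4 - 5*h^3 + 15*sqrt(2)*h^2/2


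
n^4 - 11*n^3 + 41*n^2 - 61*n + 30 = (n - 5)*(n - 3)*(n - 2)*(n - 1)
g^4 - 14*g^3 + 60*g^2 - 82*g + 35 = (g - 7)*(g - 5)*(g - 1)^2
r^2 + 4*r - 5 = (r - 1)*(r + 5)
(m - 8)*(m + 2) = m^2 - 6*m - 16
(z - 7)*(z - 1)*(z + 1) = z^3 - 7*z^2 - z + 7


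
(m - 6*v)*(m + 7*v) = m^2 + m*v - 42*v^2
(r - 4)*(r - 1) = r^2 - 5*r + 4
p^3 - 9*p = p*(p - 3)*(p + 3)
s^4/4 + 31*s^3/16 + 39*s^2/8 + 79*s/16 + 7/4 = (s/4 + 1)*(s + 1)^2*(s + 7/4)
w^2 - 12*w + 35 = (w - 7)*(w - 5)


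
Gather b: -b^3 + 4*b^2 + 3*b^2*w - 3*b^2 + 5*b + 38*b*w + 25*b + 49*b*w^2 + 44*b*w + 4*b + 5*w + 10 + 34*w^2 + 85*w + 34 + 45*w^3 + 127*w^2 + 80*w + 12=-b^3 + b^2*(3*w + 1) + b*(49*w^2 + 82*w + 34) + 45*w^3 + 161*w^2 + 170*w + 56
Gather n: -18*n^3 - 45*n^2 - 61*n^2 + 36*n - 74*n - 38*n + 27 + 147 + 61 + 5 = -18*n^3 - 106*n^2 - 76*n + 240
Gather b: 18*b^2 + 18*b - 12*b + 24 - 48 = 18*b^2 + 6*b - 24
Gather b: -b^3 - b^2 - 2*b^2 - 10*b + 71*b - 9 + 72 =-b^3 - 3*b^2 + 61*b + 63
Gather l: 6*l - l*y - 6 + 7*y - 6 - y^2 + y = l*(6 - y) - y^2 + 8*y - 12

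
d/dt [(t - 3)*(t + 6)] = 2*t + 3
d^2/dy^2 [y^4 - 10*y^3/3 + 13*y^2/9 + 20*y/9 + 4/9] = 12*y^2 - 20*y + 26/9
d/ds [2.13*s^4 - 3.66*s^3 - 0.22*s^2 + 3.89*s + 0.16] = 8.52*s^3 - 10.98*s^2 - 0.44*s + 3.89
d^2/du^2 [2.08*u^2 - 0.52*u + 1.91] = 4.16000000000000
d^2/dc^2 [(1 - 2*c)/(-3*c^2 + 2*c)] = 2*(18*c^3 - 27*c^2 + 18*c - 4)/(c^3*(27*c^3 - 54*c^2 + 36*c - 8))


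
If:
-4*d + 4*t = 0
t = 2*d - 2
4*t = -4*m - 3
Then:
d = 2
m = -11/4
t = 2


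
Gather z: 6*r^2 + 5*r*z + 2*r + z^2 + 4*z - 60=6*r^2 + 2*r + z^2 + z*(5*r + 4) - 60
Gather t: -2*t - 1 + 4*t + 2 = 2*t + 1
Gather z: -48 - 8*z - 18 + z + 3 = -7*z - 63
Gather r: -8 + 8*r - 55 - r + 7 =7*r - 56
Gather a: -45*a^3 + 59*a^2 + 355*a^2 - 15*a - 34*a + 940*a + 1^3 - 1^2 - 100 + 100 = -45*a^3 + 414*a^2 + 891*a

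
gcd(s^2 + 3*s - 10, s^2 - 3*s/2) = 1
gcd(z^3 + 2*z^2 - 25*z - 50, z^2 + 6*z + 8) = z + 2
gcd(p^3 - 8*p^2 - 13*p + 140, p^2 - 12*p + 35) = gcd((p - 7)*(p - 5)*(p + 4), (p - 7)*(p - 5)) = p^2 - 12*p + 35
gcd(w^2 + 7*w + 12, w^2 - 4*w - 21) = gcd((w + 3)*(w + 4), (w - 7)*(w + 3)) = w + 3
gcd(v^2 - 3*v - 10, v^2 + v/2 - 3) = v + 2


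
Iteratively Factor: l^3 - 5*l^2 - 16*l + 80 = (l - 4)*(l^2 - l - 20) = (l - 5)*(l - 4)*(l + 4)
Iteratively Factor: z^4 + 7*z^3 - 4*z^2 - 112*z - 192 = (z + 4)*(z^3 + 3*z^2 - 16*z - 48) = (z + 3)*(z + 4)*(z^2 - 16) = (z + 3)*(z + 4)^2*(z - 4)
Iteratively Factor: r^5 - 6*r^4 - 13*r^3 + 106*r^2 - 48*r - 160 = (r - 2)*(r^4 - 4*r^3 - 21*r^2 + 64*r + 80) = (r - 2)*(r + 4)*(r^3 - 8*r^2 + 11*r + 20) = (r - 2)*(r + 1)*(r + 4)*(r^2 - 9*r + 20) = (r - 4)*(r - 2)*(r + 1)*(r + 4)*(r - 5)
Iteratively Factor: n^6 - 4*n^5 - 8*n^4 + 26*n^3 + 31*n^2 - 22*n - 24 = (n - 1)*(n^5 - 3*n^4 - 11*n^3 + 15*n^2 + 46*n + 24) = (n - 1)*(n + 1)*(n^4 - 4*n^3 - 7*n^2 + 22*n + 24) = (n - 1)*(n + 1)^2*(n^3 - 5*n^2 - 2*n + 24) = (n - 3)*(n - 1)*(n + 1)^2*(n^2 - 2*n - 8) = (n - 4)*(n - 3)*(n - 1)*(n + 1)^2*(n + 2)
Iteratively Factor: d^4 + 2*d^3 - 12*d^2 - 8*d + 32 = (d + 2)*(d^3 - 12*d + 16) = (d - 2)*(d + 2)*(d^2 + 2*d - 8) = (d - 2)*(d + 2)*(d + 4)*(d - 2)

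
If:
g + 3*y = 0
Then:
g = -3*y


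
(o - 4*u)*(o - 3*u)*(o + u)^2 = o^4 - 5*o^3*u - o^2*u^2 + 17*o*u^3 + 12*u^4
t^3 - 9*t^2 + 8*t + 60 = (t - 6)*(t - 5)*(t + 2)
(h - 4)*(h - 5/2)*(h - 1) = h^3 - 15*h^2/2 + 33*h/2 - 10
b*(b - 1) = b^2 - b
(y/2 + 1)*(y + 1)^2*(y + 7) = y^4/2 + 11*y^3/2 + 33*y^2/2 + 37*y/2 + 7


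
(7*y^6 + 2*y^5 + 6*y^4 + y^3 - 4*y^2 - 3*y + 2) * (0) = 0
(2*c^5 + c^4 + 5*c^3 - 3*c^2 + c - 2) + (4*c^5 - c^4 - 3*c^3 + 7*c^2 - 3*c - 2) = 6*c^5 + 2*c^3 + 4*c^2 - 2*c - 4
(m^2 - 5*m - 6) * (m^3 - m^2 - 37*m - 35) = m^5 - 6*m^4 - 38*m^3 + 156*m^2 + 397*m + 210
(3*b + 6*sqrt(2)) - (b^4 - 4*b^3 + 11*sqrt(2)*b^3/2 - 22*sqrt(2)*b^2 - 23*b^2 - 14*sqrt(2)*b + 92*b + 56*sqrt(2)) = -b^4 - 11*sqrt(2)*b^3/2 + 4*b^3 + 23*b^2 + 22*sqrt(2)*b^2 - 89*b + 14*sqrt(2)*b - 50*sqrt(2)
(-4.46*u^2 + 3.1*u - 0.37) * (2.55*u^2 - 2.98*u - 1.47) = -11.373*u^4 + 21.1958*u^3 - 3.6253*u^2 - 3.4544*u + 0.5439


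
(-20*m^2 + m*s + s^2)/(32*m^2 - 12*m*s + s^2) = (5*m + s)/(-8*m + s)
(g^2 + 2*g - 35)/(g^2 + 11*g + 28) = (g - 5)/(g + 4)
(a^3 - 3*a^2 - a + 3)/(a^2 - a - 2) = (a^2 - 4*a + 3)/(a - 2)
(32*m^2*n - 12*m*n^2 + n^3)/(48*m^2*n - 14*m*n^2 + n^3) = (4*m - n)/(6*m - n)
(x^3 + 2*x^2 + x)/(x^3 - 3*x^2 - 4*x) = (x + 1)/(x - 4)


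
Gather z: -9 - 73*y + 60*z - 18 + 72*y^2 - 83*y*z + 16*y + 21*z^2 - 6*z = 72*y^2 - 57*y + 21*z^2 + z*(54 - 83*y) - 27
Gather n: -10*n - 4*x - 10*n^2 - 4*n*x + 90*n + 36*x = -10*n^2 + n*(80 - 4*x) + 32*x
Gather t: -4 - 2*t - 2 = -2*t - 6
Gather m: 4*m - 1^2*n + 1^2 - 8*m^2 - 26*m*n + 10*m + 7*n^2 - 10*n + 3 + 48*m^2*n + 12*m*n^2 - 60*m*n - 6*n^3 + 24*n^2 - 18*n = m^2*(48*n - 8) + m*(12*n^2 - 86*n + 14) - 6*n^3 + 31*n^2 - 29*n + 4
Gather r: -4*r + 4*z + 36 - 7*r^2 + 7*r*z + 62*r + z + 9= -7*r^2 + r*(7*z + 58) + 5*z + 45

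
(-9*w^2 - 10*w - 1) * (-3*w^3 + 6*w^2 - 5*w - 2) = 27*w^5 - 24*w^4 - 12*w^3 + 62*w^2 + 25*w + 2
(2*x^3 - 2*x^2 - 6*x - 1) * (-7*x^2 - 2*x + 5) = -14*x^5 + 10*x^4 + 56*x^3 + 9*x^2 - 28*x - 5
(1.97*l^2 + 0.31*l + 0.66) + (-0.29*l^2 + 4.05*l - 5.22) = 1.68*l^2 + 4.36*l - 4.56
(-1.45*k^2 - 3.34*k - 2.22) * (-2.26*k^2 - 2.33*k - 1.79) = 3.277*k^4 + 10.9269*k^3 + 15.3949*k^2 + 11.1512*k + 3.9738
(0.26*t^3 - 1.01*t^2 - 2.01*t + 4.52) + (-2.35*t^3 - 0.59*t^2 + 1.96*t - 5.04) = -2.09*t^3 - 1.6*t^2 - 0.0499999999999998*t - 0.52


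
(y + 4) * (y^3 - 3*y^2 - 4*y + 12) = y^4 + y^3 - 16*y^2 - 4*y + 48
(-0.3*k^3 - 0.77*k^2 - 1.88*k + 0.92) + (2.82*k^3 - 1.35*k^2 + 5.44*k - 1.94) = 2.52*k^3 - 2.12*k^2 + 3.56*k - 1.02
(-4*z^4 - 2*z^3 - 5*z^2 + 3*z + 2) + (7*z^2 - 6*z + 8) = -4*z^4 - 2*z^3 + 2*z^2 - 3*z + 10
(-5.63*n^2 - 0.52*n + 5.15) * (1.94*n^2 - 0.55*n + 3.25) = -10.9222*n^4 + 2.0877*n^3 - 8.0205*n^2 - 4.5225*n + 16.7375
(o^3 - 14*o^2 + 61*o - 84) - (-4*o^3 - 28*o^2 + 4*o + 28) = 5*o^3 + 14*o^2 + 57*o - 112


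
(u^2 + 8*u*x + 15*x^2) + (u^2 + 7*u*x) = 2*u^2 + 15*u*x + 15*x^2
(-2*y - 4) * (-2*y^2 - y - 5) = 4*y^3 + 10*y^2 + 14*y + 20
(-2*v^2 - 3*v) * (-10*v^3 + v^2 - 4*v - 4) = 20*v^5 + 28*v^4 + 5*v^3 + 20*v^2 + 12*v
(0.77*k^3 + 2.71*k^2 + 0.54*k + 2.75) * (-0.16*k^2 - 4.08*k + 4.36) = -0.1232*k^5 - 3.5752*k^4 - 7.786*k^3 + 9.1724*k^2 - 8.8656*k + 11.99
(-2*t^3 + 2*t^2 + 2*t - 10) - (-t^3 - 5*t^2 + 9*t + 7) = -t^3 + 7*t^2 - 7*t - 17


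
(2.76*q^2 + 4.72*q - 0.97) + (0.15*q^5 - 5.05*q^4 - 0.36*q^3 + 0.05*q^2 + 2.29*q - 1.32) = 0.15*q^5 - 5.05*q^4 - 0.36*q^3 + 2.81*q^2 + 7.01*q - 2.29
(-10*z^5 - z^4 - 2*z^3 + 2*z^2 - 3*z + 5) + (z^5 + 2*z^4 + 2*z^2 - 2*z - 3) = -9*z^5 + z^4 - 2*z^3 + 4*z^2 - 5*z + 2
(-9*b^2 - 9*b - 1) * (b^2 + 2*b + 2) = -9*b^4 - 27*b^3 - 37*b^2 - 20*b - 2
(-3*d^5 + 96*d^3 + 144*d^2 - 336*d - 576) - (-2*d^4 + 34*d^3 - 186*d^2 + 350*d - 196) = -3*d^5 + 2*d^4 + 62*d^3 + 330*d^2 - 686*d - 380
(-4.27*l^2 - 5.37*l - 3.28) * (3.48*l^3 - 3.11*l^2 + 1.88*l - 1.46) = -14.8596*l^5 - 5.4079*l^4 - 2.7413*l^3 + 6.3394*l^2 + 1.6738*l + 4.7888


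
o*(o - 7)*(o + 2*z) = o^3 + 2*o^2*z - 7*o^2 - 14*o*z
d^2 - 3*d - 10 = (d - 5)*(d + 2)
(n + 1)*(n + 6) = n^2 + 7*n + 6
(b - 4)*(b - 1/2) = b^2 - 9*b/2 + 2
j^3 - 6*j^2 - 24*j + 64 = (j - 8)*(j - 2)*(j + 4)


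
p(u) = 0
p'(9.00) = 0.00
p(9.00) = 0.00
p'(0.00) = 0.00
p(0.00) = 0.00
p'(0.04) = 0.00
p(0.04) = 0.00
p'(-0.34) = 0.00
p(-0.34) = 0.00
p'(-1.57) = 0.00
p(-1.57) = 0.00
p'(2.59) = 0.00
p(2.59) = 0.00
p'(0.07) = 0.00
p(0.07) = 0.00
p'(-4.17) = 0.00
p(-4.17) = 0.00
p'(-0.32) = 0.00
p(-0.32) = 0.00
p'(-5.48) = 0.00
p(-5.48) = 0.00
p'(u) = 0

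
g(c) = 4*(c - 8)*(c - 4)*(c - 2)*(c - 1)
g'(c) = 4*(c - 8)*(c - 4)*(c - 2) + 4*(c - 8)*(c - 4)*(c - 1) + 4*(c - 8)*(c - 2)*(c - 1) + 4*(c - 4)*(c - 2)*(c - 1)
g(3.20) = 40.55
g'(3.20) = -6.91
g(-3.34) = 7716.14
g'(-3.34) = -4954.56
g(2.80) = 35.94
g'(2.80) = 28.03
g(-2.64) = 4772.97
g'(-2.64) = -3507.32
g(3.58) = 30.27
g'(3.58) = -48.03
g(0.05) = 232.69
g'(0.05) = -452.45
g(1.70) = -12.17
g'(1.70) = 30.41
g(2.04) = 1.94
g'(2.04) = 49.15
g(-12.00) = 232960.00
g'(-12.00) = -60768.00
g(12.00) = 14080.00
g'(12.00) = 7968.00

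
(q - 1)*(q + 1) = q^2 - 1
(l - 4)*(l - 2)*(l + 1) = l^3 - 5*l^2 + 2*l + 8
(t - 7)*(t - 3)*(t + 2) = t^3 - 8*t^2 + t + 42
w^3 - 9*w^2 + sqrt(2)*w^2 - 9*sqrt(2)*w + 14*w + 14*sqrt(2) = (w - 7)*(w - 2)*(w + sqrt(2))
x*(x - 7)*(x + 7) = x^3 - 49*x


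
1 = 1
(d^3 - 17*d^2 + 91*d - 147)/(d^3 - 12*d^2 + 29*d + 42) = (d^2 - 10*d + 21)/(d^2 - 5*d - 6)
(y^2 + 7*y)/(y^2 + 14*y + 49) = y/(y + 7)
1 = 1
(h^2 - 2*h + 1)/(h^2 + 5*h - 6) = (h - 1)/(h + 6)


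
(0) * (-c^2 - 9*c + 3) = 0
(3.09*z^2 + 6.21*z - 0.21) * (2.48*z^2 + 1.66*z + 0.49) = 7.6632*z^4 + 20.5302*z^3 + 11.3019*z^2 + 2.6943*z - 0.1029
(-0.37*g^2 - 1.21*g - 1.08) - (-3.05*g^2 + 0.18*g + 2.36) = 2.68*g^2 - 1.39*g - 3.44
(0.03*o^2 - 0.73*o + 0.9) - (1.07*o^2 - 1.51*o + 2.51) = -1.04*o^2 + 0.78*o - 1.61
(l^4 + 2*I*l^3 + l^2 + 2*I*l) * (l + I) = l^5 + 3*I*l^4 - l^3 + 3*I*l^2 - 2*l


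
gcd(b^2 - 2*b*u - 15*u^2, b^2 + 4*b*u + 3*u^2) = b + 3*u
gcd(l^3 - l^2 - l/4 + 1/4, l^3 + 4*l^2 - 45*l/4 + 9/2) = l - 1/2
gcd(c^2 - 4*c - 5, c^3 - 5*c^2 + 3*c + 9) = c + 1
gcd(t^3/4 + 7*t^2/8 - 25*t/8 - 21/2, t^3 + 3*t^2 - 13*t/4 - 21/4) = 1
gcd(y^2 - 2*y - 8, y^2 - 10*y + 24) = y - 4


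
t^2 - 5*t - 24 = (t - 8)*(t + 3)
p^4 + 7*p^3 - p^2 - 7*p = p*(p - 1)*(p + 1)*(p + 7)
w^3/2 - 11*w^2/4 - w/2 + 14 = (w/2 + 1)*(w - 4)*(w - 7/2)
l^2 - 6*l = l*(l - 6)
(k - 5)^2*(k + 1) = k^3 - 9*k^2 + 15*k + 25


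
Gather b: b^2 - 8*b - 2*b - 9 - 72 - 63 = b^2 - 10*b - 144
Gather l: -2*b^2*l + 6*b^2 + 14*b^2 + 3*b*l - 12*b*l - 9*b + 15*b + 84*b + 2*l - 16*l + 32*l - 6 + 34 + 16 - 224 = 20*b^2 + 90*b + l*(-2*b^2 - 9*b + 18) - 180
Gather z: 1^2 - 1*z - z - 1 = -2*z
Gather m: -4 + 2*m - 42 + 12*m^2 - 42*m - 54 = 12*m^2 - 40*m - 100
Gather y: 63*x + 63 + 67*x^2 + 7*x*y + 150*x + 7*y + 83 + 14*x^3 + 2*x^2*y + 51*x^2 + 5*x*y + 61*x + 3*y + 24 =14*x^3 + 118*x^2 + 274*x + y*(2*x^2 + 12*x + 10) + 170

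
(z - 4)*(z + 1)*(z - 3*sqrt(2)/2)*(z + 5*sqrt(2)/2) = z^4 - 3*z^3 + sqrt(2)*z^3 - 23*z^2/2 - 3*sqrt(2)*z^2 - 4*sqrt(2)*z + 45*z/2 + 30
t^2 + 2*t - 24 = (t - 4)*(t + 6)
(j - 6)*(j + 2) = j^2 - 4*j - 12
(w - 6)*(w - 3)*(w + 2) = w^3 - 7*w^2 + 36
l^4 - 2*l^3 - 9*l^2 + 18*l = l*(l - 3)*(l - 2)*(l + 3)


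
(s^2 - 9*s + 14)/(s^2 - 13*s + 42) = (s - 2)/(s - 6)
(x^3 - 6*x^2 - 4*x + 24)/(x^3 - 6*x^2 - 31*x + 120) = (x^3 - 6*x^2 - 4*x + 24)/(x^3 - 6*x^2 - 31*x + 120)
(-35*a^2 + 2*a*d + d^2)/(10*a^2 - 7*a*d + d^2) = (-7*a - d)/(2*a - d)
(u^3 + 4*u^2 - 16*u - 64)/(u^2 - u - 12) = (u^2 + 8*u + 16)/(u + 3)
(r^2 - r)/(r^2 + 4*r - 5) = r/(r + 5)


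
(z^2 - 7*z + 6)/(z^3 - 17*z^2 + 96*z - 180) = (z - 1)/(z^2 - 11*z + 30)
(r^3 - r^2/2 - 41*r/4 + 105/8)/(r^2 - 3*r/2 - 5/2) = (r^2 + 2*r - 21/4)/(r + 1)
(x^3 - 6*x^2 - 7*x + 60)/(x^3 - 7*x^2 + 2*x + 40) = (x + 3)/(x + 2)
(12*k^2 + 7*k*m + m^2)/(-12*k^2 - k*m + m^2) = (-4*k - m)/(4*k - m)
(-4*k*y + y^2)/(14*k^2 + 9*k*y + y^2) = y*(-4*k + y)/(14*k^2 + 9*k*y + y^2)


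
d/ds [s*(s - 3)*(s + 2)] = 3*s^2 - 2*s - 6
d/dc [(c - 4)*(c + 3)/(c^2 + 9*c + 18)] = 10/(c^2 + 12*c + 36)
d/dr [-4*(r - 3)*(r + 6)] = -8*r - 12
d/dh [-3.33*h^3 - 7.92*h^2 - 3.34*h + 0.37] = -9.99*h^2 - 15.84*h - 3.34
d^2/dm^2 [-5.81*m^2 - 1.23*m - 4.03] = -11.6200000000000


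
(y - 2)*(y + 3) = y^2 + y - 6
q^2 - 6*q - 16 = (q - 8)*(q + 2)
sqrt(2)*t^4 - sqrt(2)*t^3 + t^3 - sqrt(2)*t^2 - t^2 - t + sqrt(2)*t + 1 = (t - 1)^2*(t + 1)*(sqrt(2)*t + 1)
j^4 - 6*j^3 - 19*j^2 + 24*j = j*(j - 8)*(j - 1)*(j + 3)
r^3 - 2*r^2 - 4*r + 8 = (r - 2)^2*(r + 2)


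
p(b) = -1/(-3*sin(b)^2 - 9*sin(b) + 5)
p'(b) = -(6*sin(b)*cos(b) + 9*cos(b))/(-3*sin(b)^2 - 9*sin(b) + 5)^2 = -3*(2*sin(b) + 3)*cos(b)/(3*sin(b)^2 + 9*sin(b) - 5)^2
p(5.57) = -0.10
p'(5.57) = -0.04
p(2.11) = 0.20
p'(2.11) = 0.30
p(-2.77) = -0.13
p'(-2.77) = 0.10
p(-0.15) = -0.16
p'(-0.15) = -0.20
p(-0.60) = -0.11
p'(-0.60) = -0.06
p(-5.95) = -0.58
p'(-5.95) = -3.44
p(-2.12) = -0.10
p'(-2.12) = 0.02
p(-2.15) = -0.10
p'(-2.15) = 0.02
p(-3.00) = -0.16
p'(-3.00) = 0.21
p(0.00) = -0.20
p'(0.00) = -0.36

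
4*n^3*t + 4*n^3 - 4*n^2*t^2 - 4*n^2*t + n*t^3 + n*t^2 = (-2*n + t)^2*(n*t + n)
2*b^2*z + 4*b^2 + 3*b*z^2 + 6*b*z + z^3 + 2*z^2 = (b + z)*(2*b + z)*(z + 2)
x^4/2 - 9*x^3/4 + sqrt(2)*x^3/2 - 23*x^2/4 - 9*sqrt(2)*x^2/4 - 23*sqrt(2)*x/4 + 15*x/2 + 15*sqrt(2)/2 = (x/2 + sqrt(2)/2)*(x - 6)*(x - 1)*(x + 5/2)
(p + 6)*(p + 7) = p^2 + 13*p + 42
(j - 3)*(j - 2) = j^2 - 5*j + 6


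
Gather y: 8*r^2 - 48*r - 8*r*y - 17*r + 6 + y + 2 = 8*r^2 - 65*r + y*(1 - 8*r) + 8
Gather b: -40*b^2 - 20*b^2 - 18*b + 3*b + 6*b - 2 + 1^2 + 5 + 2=-60*b^2 - 9*b + 6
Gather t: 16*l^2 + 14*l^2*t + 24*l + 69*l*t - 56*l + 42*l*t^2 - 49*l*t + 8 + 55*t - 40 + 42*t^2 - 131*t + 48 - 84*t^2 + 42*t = 16*l^2 - 32*l + t^2*(42*l - 42) + t*(14*l^2 + 20*l - 34) + 16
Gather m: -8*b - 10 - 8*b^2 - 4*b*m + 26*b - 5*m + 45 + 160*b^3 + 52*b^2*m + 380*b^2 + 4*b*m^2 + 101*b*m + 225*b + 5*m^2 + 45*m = 160*b^3 + 372*b^2 + 243*b + m^2*(4*b + 5) + m*(52*b^2 + 97*b + 40) + 35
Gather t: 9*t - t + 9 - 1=8*t + 8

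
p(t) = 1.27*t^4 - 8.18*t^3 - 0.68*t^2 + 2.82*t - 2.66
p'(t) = 5.08*t^3 - 24.54*t^2 - 1.36*t + 2.82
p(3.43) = -155.30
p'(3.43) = -85.56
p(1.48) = -20.40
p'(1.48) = -36.48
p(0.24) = -2.13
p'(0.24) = 1.15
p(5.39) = -216.22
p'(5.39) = 78.03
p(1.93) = -40.94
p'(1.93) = -54.69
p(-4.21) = 982.76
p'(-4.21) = -805.47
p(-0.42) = -3.32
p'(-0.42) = -1.31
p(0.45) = -2.22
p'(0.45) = -2.30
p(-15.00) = 91703.29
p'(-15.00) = -22643.28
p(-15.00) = 91703.29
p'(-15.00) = -22643.28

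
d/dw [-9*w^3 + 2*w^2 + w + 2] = -27*w^2 + 4*w + 1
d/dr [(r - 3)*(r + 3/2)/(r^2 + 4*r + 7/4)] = 2*(44*r^2 + 100*r + 123)/(16*r^4 + 128*r^3 + 312*r^2 + 224*r + 49)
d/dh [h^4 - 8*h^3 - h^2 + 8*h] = 4*h^3 - 24*h^2 - 2*h + 8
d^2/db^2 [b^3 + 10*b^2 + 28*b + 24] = 6*b + 20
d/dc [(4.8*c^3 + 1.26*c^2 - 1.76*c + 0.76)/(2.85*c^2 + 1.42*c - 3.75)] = (13.68*c^4 + 13.632*c^3 - 47.1948*c^2 - 13.782*c + 5.5208)/(8.1225*c^4 + 8.094*c^3 - 19.3586*c^2 - 10.65*c + 14.0625)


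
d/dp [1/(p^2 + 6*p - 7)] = 2*(-p - 3)/(p^2 + 6*p - 7)^2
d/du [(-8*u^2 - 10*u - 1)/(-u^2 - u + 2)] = (-2*u^2 - 34*u - 21)/(u^4 + 2*u^3 - 3*u^2 - 4*u + 4)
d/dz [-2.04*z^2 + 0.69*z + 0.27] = 0.69 - 4.08*z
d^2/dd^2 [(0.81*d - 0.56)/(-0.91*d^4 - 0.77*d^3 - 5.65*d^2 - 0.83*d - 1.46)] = (-8.049132*d^7 + 0.193648*d^6 - 16.097424*d^5 + 38.337936*d^4 + 11.516564*d^3 + 111.406008*d^2 + 52.069548*d - 6.504196)/(0.753571*d^12 + 1.912911*d^11 + 15.654912*d^10 + 26.272232*d^9 + 104.314644*d^8 + 106.960098*d^7 + 251.544754*d^6 + 125.805192*d^5 + 162.915189*d^4 + 46.575803*d^3 + 39.148002*d^2 + 5.307684*d + 3.112136)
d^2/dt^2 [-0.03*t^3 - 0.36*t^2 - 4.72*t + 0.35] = -0.18*t - 0.72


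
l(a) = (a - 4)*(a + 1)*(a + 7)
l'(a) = (a - 4)*(a + 1) + (a - 4)*(a + 7) + (a + 1)*(a + 7) = 3*a^2 + 8*a - 25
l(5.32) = 102.78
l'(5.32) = 102.47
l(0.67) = -42.65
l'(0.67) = -18.29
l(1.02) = -48.28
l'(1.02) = -13.72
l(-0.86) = -4.18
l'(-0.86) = -29.66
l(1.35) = -52.00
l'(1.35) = -8.73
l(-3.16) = 59.39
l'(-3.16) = -20.32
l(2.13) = -53.44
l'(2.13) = 5.65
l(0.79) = -44.76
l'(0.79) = -16.81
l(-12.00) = -880.00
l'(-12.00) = 311.00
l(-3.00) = 56.00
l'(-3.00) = -22.00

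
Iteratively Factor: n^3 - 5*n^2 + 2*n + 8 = (n - 2)*(n^2 - 3*n - 4) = (n - 2)*(n + 1)*(n - 4)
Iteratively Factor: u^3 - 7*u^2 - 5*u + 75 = (u - 5)*(u^2 - 2*u - 15) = (u - 5)^2*(u + 3)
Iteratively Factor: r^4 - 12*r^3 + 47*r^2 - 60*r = (r - 5)*(r^3 - 7*r^2 + 12*r) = (r - 5)*(r - 4)*(r^2 - 3*r) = r*(r - 5)*(r - 4)*(r - 3)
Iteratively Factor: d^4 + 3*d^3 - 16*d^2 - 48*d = (d + 3)*(d^3 - 16*d) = (d - 4)*(d + 3)*(d^2 + 4*d) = (d - 4)*(d + 3)*(d + 4)*(d)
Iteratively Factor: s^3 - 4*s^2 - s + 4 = (s - 1)*(s^2 - 3*s - 4) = (s - 1)*(s + 1)*(s - 4)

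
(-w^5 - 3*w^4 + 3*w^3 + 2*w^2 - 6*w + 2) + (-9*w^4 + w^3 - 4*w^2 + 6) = -w^5 - 12*w^4 + 4*w^3 - 2*w^2 - 6*w + 8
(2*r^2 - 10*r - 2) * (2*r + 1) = 4*r^3 - 18*r^2 - 14*r - 2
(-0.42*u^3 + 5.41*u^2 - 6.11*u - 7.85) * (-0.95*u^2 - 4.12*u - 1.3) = 0.399*u^5 - 3.4091*u^4 - 15.9387*u^3 + 25.5977*u^2 + 40.285*u + 10.205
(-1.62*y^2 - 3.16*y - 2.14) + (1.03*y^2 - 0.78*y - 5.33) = -0.59*y^2 - 3.94*y - 7.47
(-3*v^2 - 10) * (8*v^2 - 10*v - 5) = -24*v^4 + 30*v^3 - 65*v^2 + 100*v + 50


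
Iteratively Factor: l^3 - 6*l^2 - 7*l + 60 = (l - 4)*(l^2 - 2*l - 15) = (l - 4)*(l + 3)*(l - 5)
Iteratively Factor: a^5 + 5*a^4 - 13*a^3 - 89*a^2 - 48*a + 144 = (a + 4)*(a^4 + a^3 - 17*a^2 - 21*a + 36) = (a - 1)*(a + 4)*(a^3 + 2*a^2 - 15*a - 36) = (a - 1)*(a + 3)*(a + 4)*(a^2 - a - 12) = (a - 4)*(a - 1)*(a + 3)*(a + 4)*(a + 3)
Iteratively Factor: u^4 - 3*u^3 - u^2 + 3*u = (u)*(u^3 - 3*u^2 - u + 3) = u*(u - 3)*(u^2 - 1) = u*(u - 3)*(u + 1)*(u - 1)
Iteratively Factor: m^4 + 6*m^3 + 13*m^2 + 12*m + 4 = (m + 2)*(m^3 + 4*m^2 + 5*m + 2) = (m + 2)^2*(m^2 + 2*m + 1) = (m + 1)*(m + 2)^2*(m + 1)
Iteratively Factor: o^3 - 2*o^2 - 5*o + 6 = (o - 1)*(o^2 - o - 6) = (o - 3)*(o - 1)*(o + 2)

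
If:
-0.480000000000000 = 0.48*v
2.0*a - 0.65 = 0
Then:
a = 0.32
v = -1.00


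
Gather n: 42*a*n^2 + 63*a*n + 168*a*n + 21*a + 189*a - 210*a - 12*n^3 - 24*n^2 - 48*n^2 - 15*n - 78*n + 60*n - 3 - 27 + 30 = -12*n^3 + n^2*(42*a - 72) + n*(231*a - 33)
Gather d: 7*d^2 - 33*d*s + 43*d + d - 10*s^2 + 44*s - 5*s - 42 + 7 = 7*d^2 + d*(44 - 33*s) - 10*s^2 + 39*s - 35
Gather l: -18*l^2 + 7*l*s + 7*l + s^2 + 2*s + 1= -18*l^2 + l*(7*s + 7) + s^2 + 2*s + 1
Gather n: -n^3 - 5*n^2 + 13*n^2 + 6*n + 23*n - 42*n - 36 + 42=-n^3 + 8*n^2 - 13*n + 6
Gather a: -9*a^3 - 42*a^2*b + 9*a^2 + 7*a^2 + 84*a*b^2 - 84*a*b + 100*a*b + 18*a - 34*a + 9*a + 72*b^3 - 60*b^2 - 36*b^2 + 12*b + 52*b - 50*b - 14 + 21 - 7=-9*a^3 + a^2*(16 - 42*b) + a*(84*b^2 + 16*b - 7) + 72*b^3 - 96*b^2 + 14*b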